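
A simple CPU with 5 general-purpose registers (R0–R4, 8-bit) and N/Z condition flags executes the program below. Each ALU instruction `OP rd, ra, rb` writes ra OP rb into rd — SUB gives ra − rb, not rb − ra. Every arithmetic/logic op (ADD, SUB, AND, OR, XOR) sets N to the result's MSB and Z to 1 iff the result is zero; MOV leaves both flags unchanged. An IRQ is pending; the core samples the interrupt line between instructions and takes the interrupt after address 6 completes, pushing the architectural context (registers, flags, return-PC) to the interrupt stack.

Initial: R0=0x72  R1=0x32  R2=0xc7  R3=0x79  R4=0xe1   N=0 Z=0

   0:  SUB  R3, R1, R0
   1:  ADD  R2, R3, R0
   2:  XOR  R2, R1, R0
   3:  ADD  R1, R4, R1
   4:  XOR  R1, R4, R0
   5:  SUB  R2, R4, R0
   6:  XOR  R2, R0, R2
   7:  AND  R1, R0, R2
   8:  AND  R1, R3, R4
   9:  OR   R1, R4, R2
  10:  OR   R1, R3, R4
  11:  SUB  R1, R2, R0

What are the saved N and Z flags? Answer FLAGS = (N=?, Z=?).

FLAGS = (N=0, Z=0)

after  0: R0=0x72 R1=0x32 R2=0xc7 R3=0xc0 R4=0xe1  N=1 Z=0
after  1: R0=0x72 R1=0x32 R2=0x32 R3=0xc0 R4=0xe1  N=0 Z=0
after  2: R0=0x72 R1=0x32 R2=0x40 R3=0xc0 R4=0xe1  N=0 Z=0
after  3: R0=0x72 R1=0x13 R2=0x40 R3=0xc0 R4=0xe1  N=0 Z=0
after  4: R0=0x72 R1=0x93 R2=0x40 R3=0xc0 R4=0xe1  N=1 Z=0
after  5: R0=0x72 R1=0x93 R2=0x6f R3=0xc0 R4=0xe1  N=0 Z=0
after  6: R0=0x72 R1=0x93 R2=0x1d R3=0xc0 R4=0xe1  N=0 Z=0
-- IRQ taken; context saved, return-PC = 7 --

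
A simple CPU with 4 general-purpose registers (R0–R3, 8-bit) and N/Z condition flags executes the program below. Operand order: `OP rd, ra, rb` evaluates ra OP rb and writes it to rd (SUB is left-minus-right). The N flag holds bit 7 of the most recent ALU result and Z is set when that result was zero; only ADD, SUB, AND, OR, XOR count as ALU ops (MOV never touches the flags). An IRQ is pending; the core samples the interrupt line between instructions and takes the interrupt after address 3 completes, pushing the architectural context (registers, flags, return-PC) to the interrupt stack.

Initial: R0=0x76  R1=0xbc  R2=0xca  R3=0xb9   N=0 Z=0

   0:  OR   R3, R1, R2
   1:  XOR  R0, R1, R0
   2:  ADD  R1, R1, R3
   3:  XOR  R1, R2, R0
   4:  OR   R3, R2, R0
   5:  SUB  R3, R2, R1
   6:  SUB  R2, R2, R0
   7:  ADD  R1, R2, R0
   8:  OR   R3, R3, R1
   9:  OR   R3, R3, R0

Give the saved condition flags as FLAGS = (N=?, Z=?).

FLAGS = (N=0, Z=1)

after  0: R0=0x76 R1=0xbc R2=0xca R3=0xfe  N=1 Z=0
after  1: R0=0xca R1=0xbc R2=0xca R3=0xfe  N=1 Z=0
after  2: R0=0xca R1=0xba R2=0xca R3=0xfe  N=1 Z=0
after  3: R0=0xca R1=0x00 R2=0xca R3=0xfe  N=0 Z=1
-- IRQ taken; context saved, return-PC = 4 --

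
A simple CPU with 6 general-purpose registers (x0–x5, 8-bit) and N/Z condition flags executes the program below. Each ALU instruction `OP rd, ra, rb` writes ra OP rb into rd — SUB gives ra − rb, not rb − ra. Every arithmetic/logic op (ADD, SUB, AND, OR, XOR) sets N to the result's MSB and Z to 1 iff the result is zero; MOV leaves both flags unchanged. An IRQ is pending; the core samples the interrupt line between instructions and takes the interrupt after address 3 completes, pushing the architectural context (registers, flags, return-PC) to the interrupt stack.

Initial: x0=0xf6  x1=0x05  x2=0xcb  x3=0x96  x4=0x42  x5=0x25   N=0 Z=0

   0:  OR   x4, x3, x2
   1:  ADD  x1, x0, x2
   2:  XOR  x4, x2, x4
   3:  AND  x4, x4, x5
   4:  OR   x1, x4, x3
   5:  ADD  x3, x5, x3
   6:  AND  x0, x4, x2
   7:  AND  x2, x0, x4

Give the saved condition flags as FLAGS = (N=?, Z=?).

FLAGS = (N=0, Z=0)

after  0: x0=0xf6 x1=0x05 x2=0xcb x3=0x96 x4=0xdf x5=0x25  N=1 Z=0
after  1: x0=0xf6 x1=0xc1 x2=0xcb x3=0x96 x4=0xdf x5=0x25  N=1 Z=0
after  2: x0=0xf6 x1=0xc1 x2=0xcb x3=0x96 x4=0x14 x5=0x25  N=0 Z=0
after  3: x0=0xf6 x1=0xc1 x2=0xcb x3=0x96 x4=0x04 x5=0x25  N=0 Z=0
-- IRQ taken; context saved, return-PC = 4 --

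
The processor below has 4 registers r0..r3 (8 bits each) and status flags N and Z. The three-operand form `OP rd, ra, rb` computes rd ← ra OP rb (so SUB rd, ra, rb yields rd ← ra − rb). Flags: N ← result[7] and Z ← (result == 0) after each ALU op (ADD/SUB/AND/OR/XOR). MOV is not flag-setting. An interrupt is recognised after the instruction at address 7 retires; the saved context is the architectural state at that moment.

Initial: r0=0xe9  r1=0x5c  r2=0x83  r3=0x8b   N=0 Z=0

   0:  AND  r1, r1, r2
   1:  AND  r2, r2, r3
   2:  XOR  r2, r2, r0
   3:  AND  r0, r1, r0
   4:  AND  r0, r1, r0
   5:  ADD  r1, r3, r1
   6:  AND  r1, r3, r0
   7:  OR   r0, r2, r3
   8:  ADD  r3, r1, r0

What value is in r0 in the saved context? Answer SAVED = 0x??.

SAVED = 0xeb

after  0: r0=0xe9 r1=0x00 r2=0x83 r3=0x8b  N=0 Z=1
after  1: r0=0xe9 r1=0x00 r2=0x83 r3=0x8b  N=1 Z=0
after  2: r0=0xe9 r1=0x00 r2=0x6a r3=0x8b  N=0 Z=0
after  3: r0=0x00 r1=0x00 r2=0x6a r3=0x8b  N=0 Z=1
after  4: r0=0x00 r1=0x00 r2=0x6a r3=0x8b  N=0 Z=1
after  5: r0=0x00 r1=0x8b r2=0x6a r3=0x8b  N=1 Z=0
after  6: r0=0x00 r1=0x00 r2=0x6a r3=0x8b  N=0 Z=1
after  7: r0=0xeb r1=0x00 r2=0x6a r3=0x8b  N=1 Z=0
-- IRQ taken; context saved, return-PC = 8 --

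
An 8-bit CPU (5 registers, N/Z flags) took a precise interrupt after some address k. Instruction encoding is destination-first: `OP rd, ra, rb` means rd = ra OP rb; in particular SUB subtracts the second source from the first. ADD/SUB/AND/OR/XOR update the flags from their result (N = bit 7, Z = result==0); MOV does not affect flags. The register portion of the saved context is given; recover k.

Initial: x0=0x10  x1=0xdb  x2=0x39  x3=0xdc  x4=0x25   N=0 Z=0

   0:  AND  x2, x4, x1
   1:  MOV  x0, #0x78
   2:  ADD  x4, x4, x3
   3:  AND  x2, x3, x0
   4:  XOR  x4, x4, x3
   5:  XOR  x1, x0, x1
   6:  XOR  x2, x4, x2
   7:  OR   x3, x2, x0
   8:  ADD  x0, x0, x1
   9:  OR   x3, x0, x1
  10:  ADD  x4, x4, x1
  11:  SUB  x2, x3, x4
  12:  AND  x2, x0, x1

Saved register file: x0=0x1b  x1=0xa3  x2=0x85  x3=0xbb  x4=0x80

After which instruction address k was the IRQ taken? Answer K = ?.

after  0: x0=0x10 x1=0xdb x2=0x01 x3=0xdc x4=0x25  N=0 Z=0
after  1: x0=0x78 x1=0xdb x2=0x01 x3=0xdc x4=0x25  N=0 Z=0
after  2: x0=0x78 x1=0xdb x2=0x01 x3=0xdc x4=0x01  N=0 Z=0
after  3: x0=0x78 x1=0xdb x2=0x58 x3=0xdc x4=0x01  N=0 Z=0
after  4: x0=0x78 x1=0xdb x2=0x58 x3=0xdc x4=0xdd  N=1 Z=0
after  5: x0=0x78 x1=0xa3 x2=0x58 x3=0xdc x4=0xdd  N=1 Z=0
after  6: x0=0x78 x1=0xa3 x2=0x85 x3=0xdc x4=0xdd  N=1 Z=0
after  7: x0=0x78 x1=0xa3 x2=0x85 x3=0xfd x4=0xdd  N=1 Z=0
after  8: x0=0x1b x1=0xa3 x2=0x85 x3=0xfd x4=0xdd  N=0 Z=0
after  9: x0=0x1b x1=0xa3 x2=0x85 x3=0xbb x4=0xdd  N=1 Z=0
after 10: x0=0x1b x1=0xa3 x2=0x85 x3=0xbb x4=0x80  N=1 Z=0
-- IRQ taken; context saved, return-PC = 11 --

K = 10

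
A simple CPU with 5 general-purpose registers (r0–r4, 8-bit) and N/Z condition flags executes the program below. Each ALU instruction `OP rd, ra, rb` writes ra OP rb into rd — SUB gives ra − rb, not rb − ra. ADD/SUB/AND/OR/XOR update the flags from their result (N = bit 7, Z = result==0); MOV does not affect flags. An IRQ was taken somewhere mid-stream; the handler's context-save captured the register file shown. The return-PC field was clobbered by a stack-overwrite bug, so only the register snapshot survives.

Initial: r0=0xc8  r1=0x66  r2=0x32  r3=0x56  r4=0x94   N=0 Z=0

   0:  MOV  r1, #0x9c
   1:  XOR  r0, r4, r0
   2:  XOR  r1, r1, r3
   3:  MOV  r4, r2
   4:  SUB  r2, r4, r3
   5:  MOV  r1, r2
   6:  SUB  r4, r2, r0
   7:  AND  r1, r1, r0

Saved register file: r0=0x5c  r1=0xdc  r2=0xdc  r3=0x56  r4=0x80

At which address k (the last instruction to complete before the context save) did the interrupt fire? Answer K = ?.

K = 6

after  0: r0=0xc8 r1=0x9c r2=0x32 r3=0x56 r4=0x94  N=0 Z=0
after  1: r0=0x5c r1=0x9c r2=0x32 r3=0x56 r4=0x94  N=0 Z=0
after  2: r0=0x5c r1=0xca r2=0x32 r3=0x56 r4=0x94  N=1 Z=0
after  3: r0=0x5c r1=0xca r2=0x32 r3=0x56 r4=0x32  N=1 Z=0
after  4: r0=0x5c r1=0xca r2=0xdc r3=0x56 r4=0x32  N=1 Z=0
after  5: r0=0x5c r1=0xdc r2=0xdc r3=0x56 r4=0x32  N=1 Z=0
after  6: r0=0x5c r1=0xdc r2=0xdc r3=0x56 r4=0x80  N=1 Z=0
-- IRQ taken; context saved, return-PC = 7 --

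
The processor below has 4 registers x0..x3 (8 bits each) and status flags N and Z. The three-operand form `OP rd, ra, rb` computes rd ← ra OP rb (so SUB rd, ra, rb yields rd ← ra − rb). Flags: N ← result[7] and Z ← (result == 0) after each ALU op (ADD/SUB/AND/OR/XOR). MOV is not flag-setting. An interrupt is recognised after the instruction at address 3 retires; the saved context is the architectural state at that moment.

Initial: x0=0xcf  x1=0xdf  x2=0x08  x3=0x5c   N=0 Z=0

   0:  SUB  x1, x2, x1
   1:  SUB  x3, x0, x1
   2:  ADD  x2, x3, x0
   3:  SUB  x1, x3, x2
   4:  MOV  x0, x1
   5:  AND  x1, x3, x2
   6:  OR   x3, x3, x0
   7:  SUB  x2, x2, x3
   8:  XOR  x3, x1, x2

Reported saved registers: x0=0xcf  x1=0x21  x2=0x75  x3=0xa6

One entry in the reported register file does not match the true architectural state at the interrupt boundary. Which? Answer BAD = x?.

after  0: x0=0xcf x1=0x29 x2=0x08 x3=0x5c  N=0 Z=0
after  1: x0=0xcf x1=0x29 x2=0x08 x3=0xa6  N=1 Z=0
after  2: x0=0xcf x1=0x29 x2=0x75 x3=0xa6  N=0 Z=0
after  3: x0=0xcf x1=0x31 x2=0x75 x3=0xa6  N=0 Z=0
-- IRQ taken; context saved, return-PC = 4 --
mismatch: x1: reported 0x21 vs actual 0x31

BAD = x1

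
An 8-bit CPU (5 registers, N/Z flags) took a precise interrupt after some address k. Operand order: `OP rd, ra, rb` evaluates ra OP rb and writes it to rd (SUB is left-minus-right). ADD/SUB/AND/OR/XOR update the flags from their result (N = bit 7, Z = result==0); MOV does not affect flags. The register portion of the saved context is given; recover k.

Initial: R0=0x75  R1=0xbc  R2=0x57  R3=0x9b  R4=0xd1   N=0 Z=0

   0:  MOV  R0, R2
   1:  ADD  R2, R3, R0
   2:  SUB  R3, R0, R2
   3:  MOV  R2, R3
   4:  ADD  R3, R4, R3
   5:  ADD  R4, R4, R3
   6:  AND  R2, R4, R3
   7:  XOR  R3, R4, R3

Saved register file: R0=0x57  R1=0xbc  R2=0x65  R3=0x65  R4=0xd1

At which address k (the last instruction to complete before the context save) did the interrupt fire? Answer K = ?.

after  0: R0=0x57 R1=0xbc R2=0x57 R3=0x9b R4=0xd1  N=0 Z=0
after  1: R0=0x57 R1=0xbc R2=0xf2 R3=0x9b R4=0xd1  N=1 Z=0
after  2: R0=0x57 R1=0xbc R2=0xf2 R3=0x65 R4=0xd1  N=0 Z=0
after  3: R0=0x57 R1=0xbc R2=0x65 R3=0x65 R4=0xd1  N=0 Z=0
-- IRQ taken; context saved, return-PC = 4 --

K = 3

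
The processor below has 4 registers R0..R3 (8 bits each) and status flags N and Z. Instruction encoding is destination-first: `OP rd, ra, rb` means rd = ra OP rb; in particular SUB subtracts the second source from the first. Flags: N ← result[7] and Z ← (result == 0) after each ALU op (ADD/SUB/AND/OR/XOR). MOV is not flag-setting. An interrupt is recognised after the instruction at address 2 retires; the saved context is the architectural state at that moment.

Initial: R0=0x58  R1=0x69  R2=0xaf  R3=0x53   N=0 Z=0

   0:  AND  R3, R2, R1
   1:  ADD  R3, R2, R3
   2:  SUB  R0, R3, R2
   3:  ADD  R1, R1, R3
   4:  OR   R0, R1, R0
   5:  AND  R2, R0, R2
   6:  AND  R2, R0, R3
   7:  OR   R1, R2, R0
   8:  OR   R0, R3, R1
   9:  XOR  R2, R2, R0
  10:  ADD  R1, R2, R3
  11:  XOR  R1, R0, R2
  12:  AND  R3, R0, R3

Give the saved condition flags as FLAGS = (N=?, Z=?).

FLAGS = (N=0, Z=0)

after  0: R0=0x58 R1=0x69 R2=0xaf R3=0x29  N=0 Z=0
after  1: R0=0x58 R1=0x69 R2=0xaf R3=0xd8  N=1 Z=0
after  2: R0=0x29 R1=0x69 R2=0xaf R3=0xd8  N=0 Z=0
-- IRQ taken; context saved, return-PC = 3 --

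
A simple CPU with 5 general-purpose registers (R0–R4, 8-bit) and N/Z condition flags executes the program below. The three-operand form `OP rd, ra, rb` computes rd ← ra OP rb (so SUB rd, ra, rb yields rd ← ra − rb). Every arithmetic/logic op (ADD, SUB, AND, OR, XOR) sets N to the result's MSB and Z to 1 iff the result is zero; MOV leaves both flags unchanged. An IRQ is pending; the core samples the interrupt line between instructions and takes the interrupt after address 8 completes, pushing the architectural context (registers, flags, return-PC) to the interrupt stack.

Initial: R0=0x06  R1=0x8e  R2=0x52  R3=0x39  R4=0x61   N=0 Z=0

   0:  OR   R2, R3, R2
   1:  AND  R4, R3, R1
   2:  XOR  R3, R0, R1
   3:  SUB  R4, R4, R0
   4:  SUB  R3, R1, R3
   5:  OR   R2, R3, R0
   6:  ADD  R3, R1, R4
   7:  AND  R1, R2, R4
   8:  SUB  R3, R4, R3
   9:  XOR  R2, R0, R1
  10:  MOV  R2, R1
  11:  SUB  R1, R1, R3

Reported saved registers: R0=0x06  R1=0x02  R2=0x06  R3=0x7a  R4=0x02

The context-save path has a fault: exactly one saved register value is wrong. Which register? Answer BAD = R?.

after  0: R0=0x06 R1=0x8e R2=0x7b R3=0x39 R4=0x61  N=0 Z=0
after  1: R0=0x06 R1=0x8e R2=0x7b R3=0x39 R4=0x08  N=0 Z=0
after  2: R0=0x06 R1=0x8e R2=0x7b R3=0x88 R4=0x08  N=1 Z=0
after  3: R0=0x06 R1=0x8e R2=0x7b R3=0x88 R4=0x02  N=0 Z=0
after  4: R0=0x06 R1=0x8e R2=0x7b R3=0x06 R4=0x02  N=0 Z=0
after  5: R0=0x06 R1=0x8e R2=0x06 R3=0x06 R4=0x02  N=0 Z=0
after  6: R0=0x06 R1=0x8e R2=0x06 R3=0x90 R4=0x02  N=1 Z=0
after  7: R0=0x06 R1=0x02 R2=0x06 R3=0x90 R4=0x02  N=0 Z=0
after  8: R0=0x06 R1=0x02 R2=0x06 R3=0x72 R4=0x02  N=0 Z=0
-- IRQ taken; context saved, return-PC = 9 --
mismatch: R3: reported 0x7a vs actual 0x72

BAD = R3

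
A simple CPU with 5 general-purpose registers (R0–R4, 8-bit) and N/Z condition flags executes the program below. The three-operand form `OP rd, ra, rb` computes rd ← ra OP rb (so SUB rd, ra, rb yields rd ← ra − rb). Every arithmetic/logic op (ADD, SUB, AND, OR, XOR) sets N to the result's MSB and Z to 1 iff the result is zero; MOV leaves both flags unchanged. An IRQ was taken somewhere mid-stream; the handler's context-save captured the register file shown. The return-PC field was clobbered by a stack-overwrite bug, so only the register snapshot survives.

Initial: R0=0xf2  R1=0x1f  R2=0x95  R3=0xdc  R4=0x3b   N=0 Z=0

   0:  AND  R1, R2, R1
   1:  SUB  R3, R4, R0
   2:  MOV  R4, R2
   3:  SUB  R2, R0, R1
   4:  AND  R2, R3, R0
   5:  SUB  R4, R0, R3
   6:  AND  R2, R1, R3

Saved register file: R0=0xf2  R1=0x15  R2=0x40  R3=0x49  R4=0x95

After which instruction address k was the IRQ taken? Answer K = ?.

K = 4

after  0: R0=0xf2 R1=0x15 R2=0x95 R3=0xdc R4=0x3b  N=0 Z=0
after  1: R0=0xf2 R1=0x15 R2=0x95 R3=0x49 R4=0x3b  N=0 Z=0
after  2: R0=0xf2 R1=0x15 R2=0x95 R3=0x49 R4=0x95  N=0 Z=0
after  3: R0=0xf2 R1=0x15 R2=0xdd R3=0x49 R4=0x95  N=1 Z=0
after  4: R0=0xf2 R1=0x15 R2=0x40 R3=0x49 R4=0x95  N=0 Z=0
-- IRQ taken; context saved, return-PC = 5 --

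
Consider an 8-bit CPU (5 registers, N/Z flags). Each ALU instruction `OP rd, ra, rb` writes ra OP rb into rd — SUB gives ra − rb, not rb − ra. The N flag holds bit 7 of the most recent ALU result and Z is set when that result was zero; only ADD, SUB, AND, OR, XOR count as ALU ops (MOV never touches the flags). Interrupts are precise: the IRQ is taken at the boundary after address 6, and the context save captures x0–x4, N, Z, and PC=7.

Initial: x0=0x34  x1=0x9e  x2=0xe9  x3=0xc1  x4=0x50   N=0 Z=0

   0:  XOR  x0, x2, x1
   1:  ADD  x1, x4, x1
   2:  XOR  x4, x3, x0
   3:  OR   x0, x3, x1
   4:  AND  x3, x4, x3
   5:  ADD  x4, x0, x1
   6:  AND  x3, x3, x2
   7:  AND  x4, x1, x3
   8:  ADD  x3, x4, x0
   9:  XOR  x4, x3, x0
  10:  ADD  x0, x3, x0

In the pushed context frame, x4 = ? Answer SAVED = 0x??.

after  0: x0=0x77 x1=0x9e x2=0xe9 x3=0xc1 x4=0x50  N=0 Z=0
after  1: x0=0x77 x1=0xee x2=0xe9 x3=0xc1 x4=0x50  N=1 Z=0
after  2: x0=0x77 x1=0xee x2=0xe9 x3=0xc1 x4=0xb6  N=1 Z=0
after  3: x0=0xef x1=0xee x2=0xe9 x3=0xc1 x4=0xb6  N=1 Z=0
after  4: x0=0xef x1=0xee x2=0xe9 x3=0x80 x4=0xb6  N=1 Z=0
after  5: x0=0xef x1=0xee x2=0xe9 x3=0x80 x4=0xdd  N=1 Z=0
after  6: x0=0xef x1=0xee x2=0xe9 x3=0x80 x4=0xdd  N=1 Z=0
-- IRQ taken; context saved, return-PC = 7 --

SAVED = 0xdd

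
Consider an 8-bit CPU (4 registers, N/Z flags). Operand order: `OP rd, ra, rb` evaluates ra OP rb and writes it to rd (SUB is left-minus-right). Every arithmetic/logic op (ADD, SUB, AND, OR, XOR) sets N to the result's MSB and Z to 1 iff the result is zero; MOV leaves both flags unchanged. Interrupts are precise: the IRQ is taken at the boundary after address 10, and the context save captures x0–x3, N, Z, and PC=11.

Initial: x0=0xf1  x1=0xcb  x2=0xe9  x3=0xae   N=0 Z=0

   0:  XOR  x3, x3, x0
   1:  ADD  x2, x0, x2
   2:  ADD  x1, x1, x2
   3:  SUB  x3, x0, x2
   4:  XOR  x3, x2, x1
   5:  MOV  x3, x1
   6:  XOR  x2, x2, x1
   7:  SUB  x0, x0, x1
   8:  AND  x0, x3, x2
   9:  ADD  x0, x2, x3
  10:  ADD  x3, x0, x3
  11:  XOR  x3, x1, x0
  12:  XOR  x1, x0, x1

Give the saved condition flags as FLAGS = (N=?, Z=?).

after  0: x0=0xf1 x1=0xcb x2=0xe9 x3=0x5f  N=0 Z=0
after  1: x0=0xf1 x1=0xcb x2=0xda x3=0x5f  N=1 Z=0
after  2: x0=0xf1 x1=0xa5 x2=0xda x3=0x5f  N=1 Z=0
after  3: x0=0xf1 x1=0xa5 x2=0xda x3=0x17  N=0 Z=0
after  4: x0=0xf1 x1=0xa5 x2=0xda x3=0x7f  N=0 Z=0
after  5: x0=0xf1 x1=0xa5 x2=0xda x3=0xa5  N=0 Z=0
after  6: x0=0xf1 x1=0xa5 x2=0x7f x3=0xa5  N=0 Z=0
after  7: x0=0x4c x1=0xa5 x2=0x7f x3=0xa5  N=0 Z=0
after  8: x0=0x25 x1=0xa5 x2=0x7f x3=0xa5  N=0 Z=0
after  9: x0=0x24 x1=0xa5 x2=0x7f x3=0xa5  N=0 Z=0
after 10: x0=0x24 x1=0xa5 x2=0x7f x3=0xc9  N=1 Z=0
-- IRQ taken; context saved, return-PC = 11 --

FLAGS = (N=1, Z=0)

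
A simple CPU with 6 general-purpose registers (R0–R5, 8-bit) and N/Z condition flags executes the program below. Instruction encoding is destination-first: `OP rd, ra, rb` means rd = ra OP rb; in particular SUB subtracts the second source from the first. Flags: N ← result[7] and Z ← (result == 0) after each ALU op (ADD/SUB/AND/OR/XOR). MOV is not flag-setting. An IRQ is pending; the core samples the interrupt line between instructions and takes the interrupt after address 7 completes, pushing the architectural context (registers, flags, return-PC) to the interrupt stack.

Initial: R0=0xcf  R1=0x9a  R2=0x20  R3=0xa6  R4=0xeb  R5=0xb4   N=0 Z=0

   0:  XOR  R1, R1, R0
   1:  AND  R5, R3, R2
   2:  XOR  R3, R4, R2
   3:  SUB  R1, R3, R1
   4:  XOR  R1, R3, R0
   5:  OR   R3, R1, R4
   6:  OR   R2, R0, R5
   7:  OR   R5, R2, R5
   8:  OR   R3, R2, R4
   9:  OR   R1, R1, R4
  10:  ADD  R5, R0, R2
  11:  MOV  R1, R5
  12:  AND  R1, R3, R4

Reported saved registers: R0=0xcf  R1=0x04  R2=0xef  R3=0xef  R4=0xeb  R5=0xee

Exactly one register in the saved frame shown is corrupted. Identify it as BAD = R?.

after  0: R0=0xcf R1=0x55 R2=0x20 R3=0xa6 R4=0xeb R5=0xb4  N=0 Z=0
after  1: R0=0xcf R1=0x55 R2=0x20 R3=0xa6 R4=0xeb R5=0x20  N=0 Z=0
after  2: R0=0xcf R1=0x55 R2=0x20 R3=0xcb R4=0xeb R5=0x20  N=1 Z=0
after  3: R0=0xcf R1=0x76 R2=0x20 R3=0xcb R4=0xeb R5=0x20  N=0 Z=0
after  4: R0=0xcf R1=0x04 R2=0x20 R3=0xcb R4=0xeb R5=0x20  N=0 Z=0
after  5: R0=0xcf R1=0x04 R2=0x20 R3=0xef R4=0xeb R5=0x20  N=1 Z=0
after  6: R0=0xcf R1=0x04 R2=0xef R3=0xef R4=0xeb R5=0x20  N=1 Z=0
after  7: R0=0xcf R1=0x04 R2=0xef R3=0xef R4=0xeb R5=0xef  N=1 Z=0
-- IRQ taken; context saved, return-PC = 8 --
mismatch: R5: reported 0xee vs actual 0xef

BAD = R5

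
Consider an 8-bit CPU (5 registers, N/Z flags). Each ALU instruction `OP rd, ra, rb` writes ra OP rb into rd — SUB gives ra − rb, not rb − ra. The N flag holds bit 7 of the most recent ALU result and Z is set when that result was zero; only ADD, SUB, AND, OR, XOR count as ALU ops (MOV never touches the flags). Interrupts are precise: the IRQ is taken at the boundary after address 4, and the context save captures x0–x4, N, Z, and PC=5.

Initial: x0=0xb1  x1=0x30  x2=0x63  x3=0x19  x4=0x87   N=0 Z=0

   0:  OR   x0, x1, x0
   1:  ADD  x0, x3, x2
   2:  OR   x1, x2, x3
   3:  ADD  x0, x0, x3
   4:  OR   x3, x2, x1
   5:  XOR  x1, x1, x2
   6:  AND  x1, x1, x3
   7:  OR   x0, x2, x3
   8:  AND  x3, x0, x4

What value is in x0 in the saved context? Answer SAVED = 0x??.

after  0: x0=0xb1 x1=0x30 x2=0x63 x3=0x19 x4=0x87  N=1 Z=0
after  1: x0=0x7c x1=0x30 x2=0x63 x3=0x19 x4=0x87  N=0 Z=0
after  2: x0=0x7c x1=0x7b x2=0x63 x3=0x19 x4=0x87  N=0 Z=0
after  3: x0=0x95 x1=0x7b x2=0x63 x3=0x19 x4=0x87  N=1 Z=0
after  4: x0=0x95 x1=0x7b x2=0x63 x3=0x7b x4=0x87  N=0 Z=0
-- IRQ taken; context saved, return-PC = 5 --

SAVED = 0x95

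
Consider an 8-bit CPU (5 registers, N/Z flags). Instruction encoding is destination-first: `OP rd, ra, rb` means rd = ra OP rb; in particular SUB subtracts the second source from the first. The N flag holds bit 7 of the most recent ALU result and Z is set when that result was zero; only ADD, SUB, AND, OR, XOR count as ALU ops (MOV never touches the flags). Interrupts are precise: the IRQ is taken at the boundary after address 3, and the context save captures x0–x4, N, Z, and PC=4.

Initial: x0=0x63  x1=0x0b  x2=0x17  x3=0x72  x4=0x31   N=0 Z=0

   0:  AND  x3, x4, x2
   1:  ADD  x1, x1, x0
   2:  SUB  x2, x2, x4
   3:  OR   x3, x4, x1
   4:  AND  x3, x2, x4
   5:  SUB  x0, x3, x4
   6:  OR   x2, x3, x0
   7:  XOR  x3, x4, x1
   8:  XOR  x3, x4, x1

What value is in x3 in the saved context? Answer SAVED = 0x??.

after  0: x0=0x63 x1=0x0b x2=0x17 x3=0x11 x4=0x31  N=0 Z=0
after  1: x0=0x63 x1=0x6e x2=0x17 x3=0x11 x4=0x31  N=0 Z=0
after  2: x0=0x63 x1=0x6e x2=0xe6 x3=0x11 x4=0x31  N=1 Z=0
after  3: x0=0x63 x1=0x6e x2=0xe6 x3=0x7f x4=0x31  N=0 Z=0
-- IRQ taken; context saved, return-PC = 4 --

SAVED = 0x7f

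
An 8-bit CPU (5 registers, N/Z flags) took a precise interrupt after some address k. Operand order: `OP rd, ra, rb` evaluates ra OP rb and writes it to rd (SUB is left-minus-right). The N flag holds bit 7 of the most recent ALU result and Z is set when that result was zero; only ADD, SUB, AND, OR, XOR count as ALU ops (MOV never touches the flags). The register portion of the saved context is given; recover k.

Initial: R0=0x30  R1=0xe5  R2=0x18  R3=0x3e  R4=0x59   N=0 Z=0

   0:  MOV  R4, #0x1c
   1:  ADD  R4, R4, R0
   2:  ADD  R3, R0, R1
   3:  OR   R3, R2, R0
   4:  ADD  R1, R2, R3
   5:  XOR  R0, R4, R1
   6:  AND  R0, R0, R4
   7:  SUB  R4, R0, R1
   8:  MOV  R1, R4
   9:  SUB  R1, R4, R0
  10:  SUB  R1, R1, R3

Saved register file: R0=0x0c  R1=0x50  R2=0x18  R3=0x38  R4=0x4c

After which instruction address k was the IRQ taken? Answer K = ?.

after  0: R0=0x30 R1=0xe5 R2=0x18 R3=0x3e R4=0x1c  N=0 Z=0
after  1: R0=0x30 R1=0xe5 R2=0x18 R3=0x3e R4=0x4c  N=0 Z=0
after  2: R0=0x30 R1=0xe5 R2=0x18 R3=0x15 R4=0x4c  N=0 Z=0
after  3: R0=0x30 R1=0xe5 R2=0x18 R3=0x38 R4=0x4c  N=0 Z=0
after  4: R0=0x30 R1=0x50 R2=0x18 R3=0x38 R4=0x4c  N=0 Z=0
after  5: R0=0x1c R1=0x50 R2=0x18 R3=0x38 R4=0x4c  N=0 Z=0
after  6: R0=0x0c R1=0x50 R2=0x18 R3=0x38 R4=0x4c  N=0 Z=0
-- IRQ taken; context saved, return-PC = 7 --

K = 6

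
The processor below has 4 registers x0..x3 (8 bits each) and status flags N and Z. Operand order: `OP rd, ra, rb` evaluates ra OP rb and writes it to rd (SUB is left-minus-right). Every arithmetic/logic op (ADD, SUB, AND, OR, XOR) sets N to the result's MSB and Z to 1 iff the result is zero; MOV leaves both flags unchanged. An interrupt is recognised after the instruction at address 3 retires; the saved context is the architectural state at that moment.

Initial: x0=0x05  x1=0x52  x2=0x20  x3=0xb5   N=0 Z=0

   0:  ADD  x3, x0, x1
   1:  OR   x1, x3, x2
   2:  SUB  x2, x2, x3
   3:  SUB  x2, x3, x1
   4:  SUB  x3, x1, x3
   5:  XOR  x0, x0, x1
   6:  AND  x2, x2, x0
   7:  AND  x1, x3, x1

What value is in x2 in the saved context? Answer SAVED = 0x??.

SAVED = 0xe0

after  0: x0=0x05 x1=0x52 x2=0x20 x3=0x57  N=0 Z=0
after  1: x0=0x05 x1=0x77 x2=0x20 x3=0x57  N=0 Z=0
after  2: x0=0x05 x1=0x77 x2=0xc9 x3=0x57  N=1 Z=0
after  3: x0=0x05 x1=0x77 x2=0xe0 x3=0x57  N=1 Z=0
-- IRQ taken; context saved, return-PC = 4 --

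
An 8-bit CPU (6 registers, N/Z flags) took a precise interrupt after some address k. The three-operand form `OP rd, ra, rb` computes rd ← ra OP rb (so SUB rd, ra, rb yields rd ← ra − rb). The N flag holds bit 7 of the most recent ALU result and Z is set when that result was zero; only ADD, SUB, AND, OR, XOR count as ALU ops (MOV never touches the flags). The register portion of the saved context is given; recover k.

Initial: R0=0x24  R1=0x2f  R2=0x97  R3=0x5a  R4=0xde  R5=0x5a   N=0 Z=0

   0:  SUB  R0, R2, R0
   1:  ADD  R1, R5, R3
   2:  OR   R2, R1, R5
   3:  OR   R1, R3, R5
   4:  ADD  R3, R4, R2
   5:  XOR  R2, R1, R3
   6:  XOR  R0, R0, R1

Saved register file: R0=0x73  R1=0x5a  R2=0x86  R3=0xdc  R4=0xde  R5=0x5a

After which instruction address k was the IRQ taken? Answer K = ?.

K = 5

after  0: R0=0x73 R1=0x2f R2=0x97 R3=0x5a R4=0xde R5=0x5a  N=0 Z=0
after  1: R0=0x73 R1=0xb4 R2=0x97 R3=0x5a R4=0xde R5=0x5a  N=1 Z=0
after  2: R0=0x73 R1=0xb4 R2=0xfe R3=0x5a R4=0xde R5=0x5a  N=1 Z=0
after  3: R0=0x73 R1=0x5a R2=0xfe R3=0x5a R4=0xde R5=0x5a  N=0 Z=0
after  4: R0=0x73 R1=0x5a R2=0xfe R3=0xdc R4=0xde R5=0x5a  N=1 Z=0
after  5: R0=0x73 R1=0x5a R2=0x86 R3=0xdc R4=0xde R5=0x5a  N=1 Z=0
-- IRQ taken; context saved, return-PC = 6 --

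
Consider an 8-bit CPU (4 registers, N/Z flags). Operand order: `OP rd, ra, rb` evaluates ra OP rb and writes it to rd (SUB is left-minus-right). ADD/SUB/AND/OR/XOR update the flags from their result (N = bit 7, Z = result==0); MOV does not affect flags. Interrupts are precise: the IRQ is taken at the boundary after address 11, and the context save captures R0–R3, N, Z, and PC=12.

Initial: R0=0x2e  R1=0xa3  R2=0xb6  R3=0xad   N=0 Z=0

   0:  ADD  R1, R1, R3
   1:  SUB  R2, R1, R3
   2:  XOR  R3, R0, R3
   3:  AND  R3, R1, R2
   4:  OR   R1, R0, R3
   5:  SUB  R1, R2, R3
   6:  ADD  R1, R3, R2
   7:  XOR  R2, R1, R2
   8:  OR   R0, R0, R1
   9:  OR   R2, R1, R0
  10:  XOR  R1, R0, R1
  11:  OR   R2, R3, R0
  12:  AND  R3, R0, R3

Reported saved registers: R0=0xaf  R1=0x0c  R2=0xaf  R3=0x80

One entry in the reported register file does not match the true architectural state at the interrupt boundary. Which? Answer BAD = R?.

after  0: R0=0x2e R1=0x50 R2=0xb6 R3=0xad  N=0 Z=0
after  1: R0=0x2e R1=0x50 R2=0xa3 R3=0xad  N=1 Z=0
after  2: R0=0x2e R1=0x50 R2=0xa3 R3=0x83  N=1 Z=0
after  3: R0=0x2e R1=0x50 R2=0xa3 R3=0x00  N=0 Z=1
after  4: R0=0x2e R1=0x2e R2=0xa3 R3=0x00  N=0 Z=0
after  5: R0=0x2e R1=0xa3 R2=0xa3 R3=0x00  N=1 Z=0
after  6: R0=0x2e R1=0xa3 R2=0xa3 R3=0x00  N=1 Z=0
after  7: R0=0x2e R1=0xa3 R2=0x00 R3=0x00  N=0 Z=1
after  8: R0=0xaf R1=0xa3 R2=0x00 R3=0x00  N=1 Z=0
after  9: R0=0xaf R1=0xa3 R2=0xaf R3=0x00  N=1 Z=0
after 10: R0=0xaf R1=0x0c R2=0xaf R3=0x00  N=0 Z=0
after 11: R0=0xaf R1=0x0c R2=0xaf R3=0x00  N=1 Z=0
-- IRQ taken; context saved, return-PC = 12 --
mismatch: R3: reported 0x80 vs actual 0x00

BAD = R3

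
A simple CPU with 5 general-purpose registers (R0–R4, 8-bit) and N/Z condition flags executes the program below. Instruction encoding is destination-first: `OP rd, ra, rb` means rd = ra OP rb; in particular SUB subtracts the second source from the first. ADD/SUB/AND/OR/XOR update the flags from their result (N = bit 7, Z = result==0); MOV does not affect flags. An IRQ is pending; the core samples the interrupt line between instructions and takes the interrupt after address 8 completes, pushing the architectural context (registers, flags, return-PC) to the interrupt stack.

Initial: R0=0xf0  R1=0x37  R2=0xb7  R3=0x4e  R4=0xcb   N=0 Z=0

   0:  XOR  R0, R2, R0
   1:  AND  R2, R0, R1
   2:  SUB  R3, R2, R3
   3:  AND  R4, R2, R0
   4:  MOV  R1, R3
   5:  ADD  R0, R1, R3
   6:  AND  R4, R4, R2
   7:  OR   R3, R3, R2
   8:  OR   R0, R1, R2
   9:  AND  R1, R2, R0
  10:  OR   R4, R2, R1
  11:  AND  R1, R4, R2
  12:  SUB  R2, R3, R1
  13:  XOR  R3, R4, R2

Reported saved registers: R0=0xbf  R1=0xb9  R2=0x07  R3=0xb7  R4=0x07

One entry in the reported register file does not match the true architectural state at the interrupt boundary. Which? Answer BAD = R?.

after  0: R0=0x47 R1=0x37 R2=0xb7 R3=0x4e R4=0xcb  N=0 Z=0
after  1: R0=0x47 R1=0x37 R2=0x07 R3=0x4e R4=0xcb  N=0 Z=0
after  2: R0=0x47 R1=0x37 R2=0x07 R3=0xb9 R4=0xcb  N=1 Z=0
after  3: R0=0x47 R1=0x37 R2=0x07 R3=0xb9 R4=0x07  N=0 Z=0
after  4: R0=0x47 R1=0xb9 R2=0x07 R3=0xb9 R4=0x07  N=0 Z=0
after  5: R0=0x72 R1=0xb9 R2=0x07 R3=0xb9 R4=0x07  N=0 Z=0
after  6: R0=0x72 R1=0xb9 R2=0x07 R3=0xb9 R4=0x07  N=0 Z=0
after  7: R0=0x72 R1=0xb9 R2=0x07 R3=0xbf R4=0x07  N=1 Z=0
after  8: R0=0xbf R1=0xb9 R2=0x07 R3=0xbf R4=0x07  N=1 Z=0
-- IRQ taken; context saved, return-PC = 9 --
mismatch: R3: reported 0xb7 vs actual 0xbf

BAD = R3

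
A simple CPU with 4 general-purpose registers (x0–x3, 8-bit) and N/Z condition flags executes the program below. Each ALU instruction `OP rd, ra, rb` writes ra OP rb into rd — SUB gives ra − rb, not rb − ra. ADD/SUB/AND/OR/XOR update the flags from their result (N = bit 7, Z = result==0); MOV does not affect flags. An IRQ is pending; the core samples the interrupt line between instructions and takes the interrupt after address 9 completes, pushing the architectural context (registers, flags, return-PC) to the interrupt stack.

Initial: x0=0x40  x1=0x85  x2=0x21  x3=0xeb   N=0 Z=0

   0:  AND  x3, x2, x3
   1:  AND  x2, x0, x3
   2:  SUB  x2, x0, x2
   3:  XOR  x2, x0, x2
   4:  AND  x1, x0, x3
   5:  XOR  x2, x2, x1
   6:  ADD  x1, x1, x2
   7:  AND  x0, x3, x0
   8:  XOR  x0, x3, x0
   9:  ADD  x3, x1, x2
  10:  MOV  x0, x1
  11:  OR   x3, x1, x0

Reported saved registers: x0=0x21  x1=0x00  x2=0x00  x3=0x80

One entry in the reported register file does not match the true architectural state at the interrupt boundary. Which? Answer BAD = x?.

BAD = x3

after  0: x0=0x40 x1=0x85 x2=0x21 x3=0x21  N=0 Z=0
after  1: x0=0x40 x1=0x85 x2=0x00 x3=0x21  N=0 Z=1
after  2: x0=0x40 x1=0x85 x2=0x40 x3=0x21  N=0 Z=0
after  3: x0=0x40 x1=0x85 x2=0x00 x3=0x21  N=0 Z=1
after  4: x0=0x40 x1=0x00 x2=0x00 x3=0x21  N=0 Z=1
after  5: x0=0x40 x1=0x00 x2=0x00 x3=0x21  N=0 Z=1
after  6: x0=0x40 x1=0x00 x2=0x00 x3=0x21  N=0 Z=1
after  7: x0=0x00 x1=0x00 x2=0x00 x3=0x21  N=0 Z=1
after  8: x0=0x21 x1=0x00 x2=0x00 x3=0x21  N=0 Z=0
after  9: x0=0x21 x1=0x00 x2=0x00 x3=0x00  N=0 Z=1
-- IRQ taken; context saved, return-PC = 10 --
mismatch: x3: reported 0x80 vs actual 0x00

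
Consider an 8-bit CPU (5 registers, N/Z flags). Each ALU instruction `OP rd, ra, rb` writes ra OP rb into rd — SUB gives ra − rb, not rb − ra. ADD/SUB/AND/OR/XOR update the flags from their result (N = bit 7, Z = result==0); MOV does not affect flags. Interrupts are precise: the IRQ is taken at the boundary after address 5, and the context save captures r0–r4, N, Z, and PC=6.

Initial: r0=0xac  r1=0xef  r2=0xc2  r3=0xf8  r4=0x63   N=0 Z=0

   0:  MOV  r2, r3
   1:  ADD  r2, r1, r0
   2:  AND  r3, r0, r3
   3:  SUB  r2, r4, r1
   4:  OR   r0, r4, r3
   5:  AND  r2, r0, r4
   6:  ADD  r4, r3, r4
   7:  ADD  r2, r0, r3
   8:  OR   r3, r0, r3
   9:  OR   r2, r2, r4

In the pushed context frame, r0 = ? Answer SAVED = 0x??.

after  0: r0=0xac r1=0xef r2=0xf8 r3=0xf8 r4=0x63  N=0 Z=0
after  1: r0=0xac r1=0xef r2=0x9b r3=0xf8 r4=0x63  N=1 Z=0
after  2: r0=0xac r1=0xef r2=0x9b r3=0xa8 r4=0x63  N=1 Z=0
after  3: r0=0xac r1=0xef r2=0x74 r3=0xa8 r4=0x63  N=0 Z=0
after  4: r0=0xeb r1=0xef r2=0x74 r3=0xa8 r4=0x63  N=1 Z=0
after  5: r0=0xeb r1=0xef r2=0x63 r3=0xa8 r4=0x63  N=0 Z=0
-- IRQ taken; context saved, return-PC = 6 --

SAVED = 0xeb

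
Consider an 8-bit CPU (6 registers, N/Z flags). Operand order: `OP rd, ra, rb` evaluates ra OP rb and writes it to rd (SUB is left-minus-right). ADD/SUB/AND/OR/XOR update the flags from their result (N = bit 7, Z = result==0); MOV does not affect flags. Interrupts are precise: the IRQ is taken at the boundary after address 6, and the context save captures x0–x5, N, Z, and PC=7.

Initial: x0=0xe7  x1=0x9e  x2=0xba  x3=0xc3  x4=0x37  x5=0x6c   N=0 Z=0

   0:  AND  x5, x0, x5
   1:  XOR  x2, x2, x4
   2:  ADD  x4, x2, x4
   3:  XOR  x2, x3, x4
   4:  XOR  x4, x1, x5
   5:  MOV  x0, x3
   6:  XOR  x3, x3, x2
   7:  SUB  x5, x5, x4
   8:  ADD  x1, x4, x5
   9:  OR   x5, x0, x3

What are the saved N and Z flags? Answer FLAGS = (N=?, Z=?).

after  0: x0=0xe7 x1=0x9e x2=0xba x3=0xc3 x4=0x37 x5=0x64  N=0 Z=0
after  1: x0=0xe7 x1=0x9e x2=0x8d x3=0xc3 x4=0x37 x5=0x64  N=1 Z=0
after  2: x0=0xe7 x1=0x9e x2=0x8d x3=0xc3 x4=0xc4 x5=0x64  N=1 Z=0
after  3: x0=0xe7 x1=0x9e x2=0x07 x3=0xc3 x4=0xc4 x5=0x64  N=0 Z=0
after  4: x0=0xe7 x1=0x9e x2=0x07 x3=0xc3 x4=0xfa x5=0x64  N=1 Z=0
after  5: x0=0xc3 x1=0x9e x2=0x07 x3=0xc3 x4=0xfa x5=0x64  N=1 Z=0
after  6: x0=0xc3 x1=0x9e x2=0x07 x3=0xc4 x4=0xfa x5=0x64  N=1 Z=0
-- IRQ taken; context saved, return-PC = 7 --

FLAGS = (N=1, Z=0)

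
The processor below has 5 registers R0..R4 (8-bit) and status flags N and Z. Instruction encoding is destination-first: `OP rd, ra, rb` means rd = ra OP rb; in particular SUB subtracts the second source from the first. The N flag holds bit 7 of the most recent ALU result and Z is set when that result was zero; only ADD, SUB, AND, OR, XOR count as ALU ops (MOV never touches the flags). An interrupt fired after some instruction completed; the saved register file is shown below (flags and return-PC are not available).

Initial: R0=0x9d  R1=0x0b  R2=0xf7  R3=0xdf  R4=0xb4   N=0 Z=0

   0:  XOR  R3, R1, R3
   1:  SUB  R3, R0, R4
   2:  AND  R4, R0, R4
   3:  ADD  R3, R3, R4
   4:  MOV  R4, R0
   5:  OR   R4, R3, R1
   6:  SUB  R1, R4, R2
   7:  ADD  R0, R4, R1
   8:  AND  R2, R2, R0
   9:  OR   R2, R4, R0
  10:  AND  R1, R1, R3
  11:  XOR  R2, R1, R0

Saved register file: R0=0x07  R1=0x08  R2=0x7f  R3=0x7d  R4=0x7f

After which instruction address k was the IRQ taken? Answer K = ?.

after  0: R0=0x9d R1=0x0b R2=0xf7 R3=0xd4 R4=0xb4  N=1 Z=0
after  1: R0=0x9d R1=0x0b R2=0xf7 R3=0xe9 R4=0xb4  N=1 Z=0
after  2: R0=0x9d R1=0x0b R2=0xf7 R3=0xe9 R4=0x94  N=1 Z=0
after  3: R0=0x9d R1=0x0b R2=0xf7 R3=0x7d R4=0x94  N=0 Z=0
after  4: R0=0x9d R1=0x0b R2=0xf7 R3=0x7d R4=0x9d  N=0 Z=0
after  5: R0=0x9d R1=0x0b R2=0xf7 R3=0x7d R4=0x7f  N=0 Z=0
after  6: R0=0x9d R1=0x88 R2=0xf7 R3=0x7d R4=0x7f  N=1 Z=0
after  7: R0=0x07 R1=0x88 R2=0xf7 R3=0x7d R4=0x7f  N=0 Z=0
after  8: R0=0x07 R1=0x88 R2=0x07 R3=0x7d R4=0x7f  N=0 Z=0
after  9: R0=0x07 R1=0x88 R2=0x7f R3=0x7d R4=0x7f  N=0 Z=0
after 10: R0=0x07 R1=0x08 R2=0x7f R3=0x7d R4=0x7f  N=0 Z=0
-- IRQ taken; context saved, return-PC = 11 --

K = 10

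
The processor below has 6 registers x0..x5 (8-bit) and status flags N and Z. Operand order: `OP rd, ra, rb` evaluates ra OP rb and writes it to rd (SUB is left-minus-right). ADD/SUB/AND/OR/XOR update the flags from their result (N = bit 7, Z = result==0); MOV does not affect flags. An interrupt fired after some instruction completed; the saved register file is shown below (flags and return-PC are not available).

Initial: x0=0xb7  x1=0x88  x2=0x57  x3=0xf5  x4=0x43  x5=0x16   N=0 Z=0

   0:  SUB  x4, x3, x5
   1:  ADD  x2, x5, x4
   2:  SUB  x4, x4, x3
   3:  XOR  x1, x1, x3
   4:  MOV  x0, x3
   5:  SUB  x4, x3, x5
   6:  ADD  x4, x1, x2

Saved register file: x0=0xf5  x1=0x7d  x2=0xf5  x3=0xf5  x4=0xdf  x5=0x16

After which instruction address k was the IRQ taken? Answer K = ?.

K = 5

after  0: x0=0xb7 x1=0x88 x2=0x57 x3=0xf5 x4=0xdf x5=0x16  N=1 Z=0
after  1: x0=0xb7 x1=0x88 x2=0xf5 x3=0xf5 x4=0xdf x5=0x16  N=1 Z=0
after  2: x0=0xb7 x1=0x88 x2=0xf5 x3=0xf5 x4=0xea x5=0x16  N=1 Z=0
after  3: x0=0xb7 x1=0x7d x2=0xf5 x3=0xf5 x4=0xea x5=0x16  N=0 Z=0
after  4: x0=0xf5 x1=0x7d x2=0xf5 x3=0xf5 x4=0xea x5=0x16  N=0 Z=0
after  5: x0=0xf5 x1=0x7d x2=0xf5 x3=0xf5 x4=0xdf x5=0x16  N=1 Z=0
-- IRQ taken; context saved, return-PC = 6 --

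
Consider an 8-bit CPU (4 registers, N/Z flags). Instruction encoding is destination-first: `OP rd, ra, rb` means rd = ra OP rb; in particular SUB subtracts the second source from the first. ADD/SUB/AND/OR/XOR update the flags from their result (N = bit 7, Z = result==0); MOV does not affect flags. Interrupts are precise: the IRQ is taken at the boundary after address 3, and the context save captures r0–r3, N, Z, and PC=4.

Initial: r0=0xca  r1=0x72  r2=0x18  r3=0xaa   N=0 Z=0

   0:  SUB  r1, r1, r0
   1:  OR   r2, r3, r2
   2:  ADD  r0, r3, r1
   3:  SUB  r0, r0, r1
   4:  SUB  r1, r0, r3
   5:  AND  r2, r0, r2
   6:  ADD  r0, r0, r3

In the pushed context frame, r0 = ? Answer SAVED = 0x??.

SAVED = 0xaa

after  0: r0=0xca r1=0xa8 r2=0x18 r3=0xaa  N=1 Z=0
after  1: r0=0xca r1=0xa8 r2=0xba r3=0xaa  N=1 Z=0
after  2: r0=0x52 r1=0xa8 r2=0xba r3=0xaa  N=0 Z=0
after  3: r0=0xaa r1=0xa8 r2=0xba r3=0xaa  N=1 Z=0
-- IRQ taken; context saved, return-PC = 4 --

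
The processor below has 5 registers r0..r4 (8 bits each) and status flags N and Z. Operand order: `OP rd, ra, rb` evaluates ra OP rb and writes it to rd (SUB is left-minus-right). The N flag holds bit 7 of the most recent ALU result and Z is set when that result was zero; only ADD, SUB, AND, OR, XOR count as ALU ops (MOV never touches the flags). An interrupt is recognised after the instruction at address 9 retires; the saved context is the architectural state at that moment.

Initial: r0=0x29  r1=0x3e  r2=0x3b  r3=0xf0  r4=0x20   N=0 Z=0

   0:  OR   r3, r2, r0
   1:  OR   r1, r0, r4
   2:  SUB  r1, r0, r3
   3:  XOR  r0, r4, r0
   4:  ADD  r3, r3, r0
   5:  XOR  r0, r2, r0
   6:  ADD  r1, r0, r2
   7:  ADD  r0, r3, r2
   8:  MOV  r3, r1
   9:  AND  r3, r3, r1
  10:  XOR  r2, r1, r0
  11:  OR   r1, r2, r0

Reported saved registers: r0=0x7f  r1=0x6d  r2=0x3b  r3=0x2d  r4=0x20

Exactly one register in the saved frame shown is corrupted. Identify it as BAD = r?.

after  0: r0=0x29 r1=0x3e r2=0x3b r3=0x3b r4=0x20  N=0 Z=0
after  1: r0=0x29 r1=0x29 r2=0x3b r3=0x3b r4=0x20  N=0 Z=0
after  2: r0=0x29 r1=0xee r2=0x3b r3=0x3b r4=0x20  N=1 Z=0
after  3: r0=0x09 r1=0xee r2=0x3b r3=0x3b r4=0x20  N=0 Z=0
after  4: r0=0x09 r1=0xee r2=0x3b r3=0x44 r4=0x20  N=0 Z=0
after  5: r0=0x32 r1=0xee r2=0x3b r3=0x44 r4=0x20  N=0 Z=0
after  6: r0=0x32 r1=0x6d r2=0x3b r3=0x44 r4=0x20  N=0 Z=0
after  7: r0=0x7f r1=0x6d r2=0x3b r3=0x44 r4=0x20  N=0 Z=0
after  8: r0=0x7f r1=0x6d r2=0x3b r3=0x6d r4=0x20  N=0 Z=0
after  9: r0=0x7f r1=0x6d r2=0x3b r3=0x6d r4=0x20  N=0 Z=0
-- IRQ taken; context saved, return-PC = 10 --
mismatch: r3: reported 0x2d vs actual 0x6d

BAD = r3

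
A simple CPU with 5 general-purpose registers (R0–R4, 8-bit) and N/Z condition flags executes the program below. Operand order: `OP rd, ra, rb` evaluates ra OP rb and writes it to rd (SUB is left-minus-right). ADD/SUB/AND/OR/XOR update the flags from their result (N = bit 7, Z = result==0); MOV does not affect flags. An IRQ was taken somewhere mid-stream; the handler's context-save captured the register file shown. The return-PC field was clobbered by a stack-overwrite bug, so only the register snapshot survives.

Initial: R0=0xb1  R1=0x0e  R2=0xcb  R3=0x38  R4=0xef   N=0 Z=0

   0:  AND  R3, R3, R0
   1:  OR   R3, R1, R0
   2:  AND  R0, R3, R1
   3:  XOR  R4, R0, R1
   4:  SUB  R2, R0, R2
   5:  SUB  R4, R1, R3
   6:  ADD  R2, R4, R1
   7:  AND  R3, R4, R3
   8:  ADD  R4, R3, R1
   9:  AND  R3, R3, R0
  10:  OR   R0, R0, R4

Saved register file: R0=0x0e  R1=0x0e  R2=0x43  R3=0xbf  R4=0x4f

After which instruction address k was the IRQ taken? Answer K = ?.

after  0: R0=0xb1 R1=0x0e R2=0xcb R3=0x30 R4=0xef  N=0 Z=0
after  1: R0=0xb1 R1=0x0e R2=0xcb R3=0xbf R4=0xef  N=1 Z=0
after  2: R0=0x0e R1=0x0e R2=0xcb R3=0xbf R4=0xef  N=0 Z=0
after  3: R0=0x0e R1=0x0e R2=0xcb R3=0xbf R4=0x00  N=0 Z=1
after  4: R0=0x0e R1=0x0e R2=0x43 R3=0xbf R4=0x00  N=0 Z=0
after  5: R0=0x0e R1=0x0e R2=0x43 R3=0xbf R4=0x4f  N=0 Z=0
-- IRQ taken; context saved, return-PC = 6 --

K = 5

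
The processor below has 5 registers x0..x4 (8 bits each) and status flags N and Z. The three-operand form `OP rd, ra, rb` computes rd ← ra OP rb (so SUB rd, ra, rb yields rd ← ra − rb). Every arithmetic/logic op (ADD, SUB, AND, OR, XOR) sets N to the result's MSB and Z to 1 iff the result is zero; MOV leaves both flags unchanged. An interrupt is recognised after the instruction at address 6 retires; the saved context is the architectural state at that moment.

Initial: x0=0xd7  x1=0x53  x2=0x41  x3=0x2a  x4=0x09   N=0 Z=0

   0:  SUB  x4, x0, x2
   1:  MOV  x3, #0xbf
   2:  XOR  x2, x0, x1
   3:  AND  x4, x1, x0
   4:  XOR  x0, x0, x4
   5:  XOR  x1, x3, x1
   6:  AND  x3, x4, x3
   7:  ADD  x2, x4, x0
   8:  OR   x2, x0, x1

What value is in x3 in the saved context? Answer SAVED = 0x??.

after  0: x0=0xd7 x1=0x53 x2=0x41 x3=0x2a x4=0x96  N=1 Z=0
after  1: x0=0xd7 x1=0x53 x2=0x41 x3=0xbf x4=0x96  N=1 Z=0
after  2: x0=0xd7 x1=0x53 x2=0x84 x3=0xbf x4=0x96  N=1 Z=0
after  3: x0=0xd7 x1=0x53 x2=0x84 x3=0xbf x4=0x53  N=0 Z=0
after  4: x0=0x84 x1=0x53 x2=0x84 x3=0xbf x4=0x53  N=1 Z=0
after  5: x0=0x84 x1=0xec x2=0x84 x3=0xbf x4=0x53  N=1 Z=0
after  6: x0=0x84 x1=0xec x2=0x84 x3=0x13 x4=0x53  N=0 Z=0
-- IRQ taken; context saved, return-PC = 7 --

SAVED = 0x13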